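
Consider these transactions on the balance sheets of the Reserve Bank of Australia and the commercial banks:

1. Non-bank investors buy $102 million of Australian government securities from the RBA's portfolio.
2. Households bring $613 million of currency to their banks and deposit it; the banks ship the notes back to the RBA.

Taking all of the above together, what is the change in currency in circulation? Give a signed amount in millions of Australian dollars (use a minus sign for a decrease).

RBA balance sheet:
  Assets:      Securities −$102M
  Liabilities: Bank reserves +$511M, Currency in circulation −$613M
Commercial banking system:
  Assets:      Reserves at CB +$511M
  Liabilities: Checkable deposits +$511M
So the change in currency in circulation is -$613 million.

-$613 million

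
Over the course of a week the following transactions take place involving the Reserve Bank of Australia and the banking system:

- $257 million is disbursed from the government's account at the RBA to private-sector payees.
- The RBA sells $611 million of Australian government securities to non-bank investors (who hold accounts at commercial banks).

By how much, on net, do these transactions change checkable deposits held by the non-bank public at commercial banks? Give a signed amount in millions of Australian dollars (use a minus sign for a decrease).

Government spending $257 million: non-bank counterparties' bank balances rise → +$257M.
Asset sale (to non-banks) $611 million: non-bank counterparties' bank balances fall → −$611M.
Net: 257 − 611 = -$354 million.

-$354 million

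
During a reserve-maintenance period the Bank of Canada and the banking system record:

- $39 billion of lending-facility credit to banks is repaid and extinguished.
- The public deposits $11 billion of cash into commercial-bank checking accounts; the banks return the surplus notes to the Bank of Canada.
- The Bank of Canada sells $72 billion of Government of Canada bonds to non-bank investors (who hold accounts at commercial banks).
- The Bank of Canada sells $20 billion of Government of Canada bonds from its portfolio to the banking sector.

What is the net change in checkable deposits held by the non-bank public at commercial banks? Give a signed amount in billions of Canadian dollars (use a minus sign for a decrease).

Discount-window repayment $39 billion: the counterparty is a bank, so public deposits are unchanged → 0.
Currency deposit $11 billion: non-bank counterparties' bank balances rise → +$11B.
Asset sale (to non-banks) $72 billion: non-bank counterparties' bank balances fall → −$72B.
OMO sale (to banks) $20 billion: the counterparty is a bank, so public deposits are unchanged → 0.
Net: 0 + 11 − 72 + 0 = -$61 billion.

-$61 billion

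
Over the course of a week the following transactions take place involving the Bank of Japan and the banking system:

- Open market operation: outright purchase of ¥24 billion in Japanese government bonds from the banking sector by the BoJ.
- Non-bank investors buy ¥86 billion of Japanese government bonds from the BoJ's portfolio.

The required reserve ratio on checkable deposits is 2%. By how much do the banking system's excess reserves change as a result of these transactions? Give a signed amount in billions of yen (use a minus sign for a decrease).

-¥60.28 billion

OMO purchase (from banks) ¥24 billion: reserves +¥24B, deposits 0.
Asset sale (to non-banks) ¥86 billion: reserves −¥86B, deposits −¥86B.
Totals: Δreserves = −¥62B, Δdeposits = −¥86B.
Δrequired reserves = 2% × −¥86B = −¥1.72B.
Δexcess reserves = Δreserves − Δrequired = −¥62B − (−¥1.72B) = -¥60.28 billion.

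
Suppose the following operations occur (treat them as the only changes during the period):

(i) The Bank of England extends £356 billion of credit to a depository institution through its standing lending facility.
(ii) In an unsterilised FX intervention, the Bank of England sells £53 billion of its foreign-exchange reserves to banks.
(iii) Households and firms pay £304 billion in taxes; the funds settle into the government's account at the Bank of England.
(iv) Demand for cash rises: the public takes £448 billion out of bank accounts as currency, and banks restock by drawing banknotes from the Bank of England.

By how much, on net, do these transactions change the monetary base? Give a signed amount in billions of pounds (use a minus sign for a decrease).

-£1 billion

Discount-window loan £356 billion: Bank of England balance sheet expands → +£356B.
FX sale £53 billion: Bank of England balance sheet contracts → −£53B.
Government account inflow £304 billion: reserves shift to a non-base liability → −£304B.
Currency withdrawal £448 billion: just a shift between currency and reserves — both are base money → 0.
Net: 356 − 53 − 304 + 0 = -£1 billion.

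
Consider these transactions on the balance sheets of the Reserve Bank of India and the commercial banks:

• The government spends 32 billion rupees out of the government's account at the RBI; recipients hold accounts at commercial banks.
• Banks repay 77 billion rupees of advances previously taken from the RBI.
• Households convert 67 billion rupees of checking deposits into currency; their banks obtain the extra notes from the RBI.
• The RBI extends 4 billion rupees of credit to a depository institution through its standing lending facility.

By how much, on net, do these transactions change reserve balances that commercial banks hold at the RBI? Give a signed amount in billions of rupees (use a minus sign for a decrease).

-108 billion

RBI balance sheet:
  Assets:      Loans to banks −73B
  Liabilities: Bank reserves −108B, Currency in circulation +67B, Government deposits −32B
So the change in reserve balances that commercial banks hold at the RBI is -108 billion.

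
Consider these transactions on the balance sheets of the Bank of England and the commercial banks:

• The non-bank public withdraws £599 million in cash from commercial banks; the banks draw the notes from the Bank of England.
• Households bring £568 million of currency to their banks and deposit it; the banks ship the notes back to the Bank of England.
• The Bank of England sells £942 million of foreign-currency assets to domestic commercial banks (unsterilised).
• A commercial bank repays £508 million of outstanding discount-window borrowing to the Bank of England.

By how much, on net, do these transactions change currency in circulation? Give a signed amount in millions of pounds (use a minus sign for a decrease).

Currency withdrawal £599 million: notes leave the central bank → +£599M.
Currency deposit £568 million: notes return to the central bank → −£568M.
FX sale £942 million: no currency enters or leaves circulation → 0.
Discount-window repayment £508 million: no currency enters or leaves circulation → 0.
Net: 599 − 568 + 0 + 0 = +£31 million.

+£31 million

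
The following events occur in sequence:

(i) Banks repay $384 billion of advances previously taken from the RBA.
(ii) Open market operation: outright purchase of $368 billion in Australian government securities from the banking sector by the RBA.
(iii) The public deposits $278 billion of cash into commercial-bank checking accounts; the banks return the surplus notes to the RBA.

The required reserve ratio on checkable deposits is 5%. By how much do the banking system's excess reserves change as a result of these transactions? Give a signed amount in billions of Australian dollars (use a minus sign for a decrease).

+$248.1 billion

Discount-window repayment $384 billion: reserves −$384B, deposits 0.
OMO purchase (from banks) $368 billion: reserves +$368B, deposits 0.
Currency deposit $278 billion: reserves +$278B, deposits +$278B.
Totals: Δreserves = +$262B, Δdeposits = +$278B.
Δrequired reserves = 5% × +$278B = +$13.9B.
Δexcess reserves = Δreserves − Δrequired = +$262B − (+$13.9B) = +$248.1 billion.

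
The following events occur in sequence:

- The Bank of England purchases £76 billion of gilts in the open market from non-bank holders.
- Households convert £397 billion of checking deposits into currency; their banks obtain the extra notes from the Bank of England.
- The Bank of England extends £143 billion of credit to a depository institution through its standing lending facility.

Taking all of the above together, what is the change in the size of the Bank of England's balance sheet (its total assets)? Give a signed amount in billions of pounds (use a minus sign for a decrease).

+£219 billion

Bank of England balance sheet:
  Assets:      Securities +£76B, Loans to banks +£143B
  Liabilities: Bank reserves −£178B, Currency in circulation +£397B
Commercial banking system:
  Assets:      Reserves at CB −£178B
  Liabilities: Checkable deposits −£321B, Borrowings from CB +£143B
Change in total Bank of England assets = +£219 billion.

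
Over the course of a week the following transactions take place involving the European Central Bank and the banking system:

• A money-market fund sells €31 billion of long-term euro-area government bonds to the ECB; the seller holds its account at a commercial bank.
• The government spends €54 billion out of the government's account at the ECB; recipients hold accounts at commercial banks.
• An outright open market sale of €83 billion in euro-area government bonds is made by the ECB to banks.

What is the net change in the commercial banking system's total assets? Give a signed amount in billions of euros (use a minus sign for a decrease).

Asset purchase (from non-banks) €31 billion: bank balance sheets expand → +€31B.
Government spending €54 billion: bank balance sheets expand → +€54B.
OMO sale (to banks) €83 billion: just an asset swap on bank balance sheets → 0.
Net: 31 + 54 + 0 = +€85 billion.

+€85 billion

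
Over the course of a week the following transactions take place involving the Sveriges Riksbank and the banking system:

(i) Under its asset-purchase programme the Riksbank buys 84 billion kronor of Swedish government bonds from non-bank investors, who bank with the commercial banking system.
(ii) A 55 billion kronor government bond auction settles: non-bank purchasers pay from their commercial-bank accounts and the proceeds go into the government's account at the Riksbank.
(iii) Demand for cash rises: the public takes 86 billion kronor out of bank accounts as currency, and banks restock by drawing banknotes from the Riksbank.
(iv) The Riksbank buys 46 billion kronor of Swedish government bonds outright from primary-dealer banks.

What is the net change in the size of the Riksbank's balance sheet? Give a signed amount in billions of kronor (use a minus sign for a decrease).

Riksbank balance sheet:
  Assets:      Securities +130B
  Liabilities: Bank reserves −11B, Currency in circulation +86B, Government deposits +55B
Change in total Riksbank assets = +130 billion.

+130 billion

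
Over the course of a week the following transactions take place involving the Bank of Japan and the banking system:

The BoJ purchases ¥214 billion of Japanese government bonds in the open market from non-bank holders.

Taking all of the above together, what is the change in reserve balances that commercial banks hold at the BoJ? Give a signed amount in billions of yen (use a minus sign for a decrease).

+¥214 billion

Asset purchase (from non-banks) ¥214 billion: the BoJ pays by crediting reserve accounts → +¥214B.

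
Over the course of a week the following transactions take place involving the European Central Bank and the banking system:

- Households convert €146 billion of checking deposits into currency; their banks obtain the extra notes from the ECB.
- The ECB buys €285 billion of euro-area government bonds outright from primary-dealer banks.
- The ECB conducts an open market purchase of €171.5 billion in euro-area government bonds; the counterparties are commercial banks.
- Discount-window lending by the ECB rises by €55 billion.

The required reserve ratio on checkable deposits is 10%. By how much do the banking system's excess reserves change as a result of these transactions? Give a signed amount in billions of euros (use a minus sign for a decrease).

Currency withdrawal €146 billion: reserves −€146B, deposits −€146B.
OMO purchase (from banks) €285 billion: reserves +€285B, deposits 0.
OMO purchase (from banks) €171.5 billion: reserves +€171.5B, deposits 0.
Discount-window loan €55 billion: reserves +€55B, deposits 0.
Totals: Δreserves = +€365.5B, Δdeposits = −€146B.
Δrequired reserves = 10% × −€146B = −€14.6B.
Δexcess reserves = Δreserves − Δrequired = +€365.5B − (−€14.6B) = +€380.1 billion.

+€380.1 billion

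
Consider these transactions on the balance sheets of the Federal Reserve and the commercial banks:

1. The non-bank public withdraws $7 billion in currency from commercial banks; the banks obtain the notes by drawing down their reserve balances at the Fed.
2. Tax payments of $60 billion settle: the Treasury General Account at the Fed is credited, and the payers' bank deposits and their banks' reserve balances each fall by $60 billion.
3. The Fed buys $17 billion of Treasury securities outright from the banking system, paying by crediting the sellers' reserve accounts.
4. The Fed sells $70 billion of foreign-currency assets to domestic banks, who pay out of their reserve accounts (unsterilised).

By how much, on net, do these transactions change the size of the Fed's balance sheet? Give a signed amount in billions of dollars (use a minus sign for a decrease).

-$53 billion

Fed balance sheet:
  Assets:      Securities +$17B, Foreign assets −$70B
  Liabilities: Bank reserves −$120B, Currency in circulation +$7B, Government deposits +$60B
Commercial banking system:
  Assets:      Reserves at CB −$120B, Securities −$17B, Foreign assets +$70B
  Liabilities: Checkable deposits −$67B
Change in total Fed assets = -$53 billion.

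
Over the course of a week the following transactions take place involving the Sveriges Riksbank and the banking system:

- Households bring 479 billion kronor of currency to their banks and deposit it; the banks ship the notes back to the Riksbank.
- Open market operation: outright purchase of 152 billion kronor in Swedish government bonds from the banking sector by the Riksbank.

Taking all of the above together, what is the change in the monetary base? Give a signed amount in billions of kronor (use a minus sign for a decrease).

+152 billion

Currency deposit 479 billion kronor: just a shift between currency and reserves — both are base money → 0.
OMO purchase (from banks) 152 billion kronor: Riksbank balance sheet expands → +152B.
Net: 0 + 152 = +152 billion.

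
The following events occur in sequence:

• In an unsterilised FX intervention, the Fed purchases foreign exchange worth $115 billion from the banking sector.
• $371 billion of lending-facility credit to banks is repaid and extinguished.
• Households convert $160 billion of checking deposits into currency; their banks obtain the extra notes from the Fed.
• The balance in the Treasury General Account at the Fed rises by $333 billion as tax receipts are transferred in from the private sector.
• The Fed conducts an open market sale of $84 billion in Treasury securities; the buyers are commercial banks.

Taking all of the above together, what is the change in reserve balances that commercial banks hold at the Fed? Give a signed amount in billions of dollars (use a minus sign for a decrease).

-$833 billion

FX purchase $115 billion: the Fed pays by crediting reserve accounts → +$115B.
Discount-window repayment $371 billion: repayment is debited from reserves → −$371B.
Currency withdrawal $160 billion: banks swap reserves for currency → −$160B.
Government account inflow $333 billion: funds move from bank reserves into the government account → −$333B.
OMO sale (to banks) $84 billion: the buying banks pay out of their reserve balances → −$84B.
Net: 115 − 371 − 160 − 333 − 84 = -$833 billion.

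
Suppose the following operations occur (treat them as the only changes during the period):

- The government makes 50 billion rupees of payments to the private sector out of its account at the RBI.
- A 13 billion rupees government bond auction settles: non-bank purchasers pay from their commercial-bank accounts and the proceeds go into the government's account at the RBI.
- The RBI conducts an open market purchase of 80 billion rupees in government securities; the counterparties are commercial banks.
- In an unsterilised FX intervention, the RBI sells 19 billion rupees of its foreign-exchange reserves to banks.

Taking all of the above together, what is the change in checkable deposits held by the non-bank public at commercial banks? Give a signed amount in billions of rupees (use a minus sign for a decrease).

+37 billion

RBI balance sheet:
  Assets:      Securities +80B, Foreign assets −19B
  Liabilities: Bank reserves +98B, Government deposits −37B
Commercial banking system:
  Assets:      Reserves at CB +98B, Securities −80B, Foreign assets +19B
  Liabilities: Checkable deposits +37B
So the change in checkable deposits held by the non-bank public at commercial banks is +37 billion.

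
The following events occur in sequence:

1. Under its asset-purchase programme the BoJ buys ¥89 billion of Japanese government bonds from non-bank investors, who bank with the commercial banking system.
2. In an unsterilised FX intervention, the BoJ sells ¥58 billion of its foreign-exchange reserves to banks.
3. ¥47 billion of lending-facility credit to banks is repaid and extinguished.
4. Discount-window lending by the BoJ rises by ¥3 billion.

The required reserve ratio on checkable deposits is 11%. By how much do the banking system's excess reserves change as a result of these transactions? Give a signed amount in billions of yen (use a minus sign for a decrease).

Asset purchase (from non-banks) ¥89 billion: reserves +¥89B, deposits +¥89B.
FX sale ¥58 billion: reserves −¥58B, deposits 0.
Discount-window repayment ¥47 billion: reserves −¥47B, deposits 0.
Discount-window loan ¥3 billion: reserves +¥3B, deposits 0.
Totals: Δreserves = −¥13B, Δdeposits = +¥89B.
Δrequired reserves = 11% × +¥89B = +¥9.79B.
Δexcess reserves = Δreserves − Δrequired = −¥13B − (+¥9.79B) = -¥22.79 billion.

-¥22.79 billion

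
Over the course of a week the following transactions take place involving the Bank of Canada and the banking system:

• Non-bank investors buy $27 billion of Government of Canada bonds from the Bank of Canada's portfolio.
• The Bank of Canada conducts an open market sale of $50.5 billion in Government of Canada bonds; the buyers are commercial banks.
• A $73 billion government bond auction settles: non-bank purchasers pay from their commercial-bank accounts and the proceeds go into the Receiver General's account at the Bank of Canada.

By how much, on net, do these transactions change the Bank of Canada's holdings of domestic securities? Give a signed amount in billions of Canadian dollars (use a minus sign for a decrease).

-$77.5 billion

Asset sale (to non-banks) $27 billion: securities removed from the Bank of Canada's portfolio → −$27B.
OMO sale (to banks) $50.5 billion: securities removed from the Bank of Canada's portfolio → −$50.5B.
Government account inflow $73 billion: the Bank of Canada's securities portfolio is untouched → 0.
Net: −27 − 50.5 + 0 = -$77.5 billion.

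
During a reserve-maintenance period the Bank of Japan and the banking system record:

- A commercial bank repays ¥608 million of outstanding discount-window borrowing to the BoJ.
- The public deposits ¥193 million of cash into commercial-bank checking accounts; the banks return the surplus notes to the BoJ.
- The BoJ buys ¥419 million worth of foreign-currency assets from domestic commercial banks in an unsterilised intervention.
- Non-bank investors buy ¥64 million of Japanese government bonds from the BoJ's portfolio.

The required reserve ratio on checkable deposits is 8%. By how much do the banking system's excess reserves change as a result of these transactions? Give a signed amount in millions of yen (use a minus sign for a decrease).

-¥70.32 million

Discount-window repayment ¥608 million: reserves −¥608M, deposits 0.
Currency deposit ¥193 million: reserves +¥193M, deposits +¥193M.
FX purchase ¥419 million: reserves +¥419M, deposits 0.
Asset sale (to non-banks) ¥64 million: reserves −¥64M, deposits −¥64M.
Totals: Δreserves = −¥60M, Δdeposits = +¥129M.
Δrequired reserves = 8% × +¥129M = +¥10.32M.
Δexcess reserves = Δreserves − Δrequired = −¥60M − (+¥10.32M) = -¥70.32 million.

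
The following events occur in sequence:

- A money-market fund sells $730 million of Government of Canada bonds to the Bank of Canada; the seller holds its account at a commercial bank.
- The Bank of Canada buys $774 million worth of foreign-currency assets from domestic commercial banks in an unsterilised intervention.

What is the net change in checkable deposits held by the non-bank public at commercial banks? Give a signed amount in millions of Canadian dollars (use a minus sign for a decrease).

Asset purchase (from non-banks) $730 million: non-bank counterparties' bank balances rise → +$730M.
FX purchase $774 million: the counterparty is a bank, so public deposits are unchanged → 0.
Net: 730 + 0 = +$730 million.

+$730 million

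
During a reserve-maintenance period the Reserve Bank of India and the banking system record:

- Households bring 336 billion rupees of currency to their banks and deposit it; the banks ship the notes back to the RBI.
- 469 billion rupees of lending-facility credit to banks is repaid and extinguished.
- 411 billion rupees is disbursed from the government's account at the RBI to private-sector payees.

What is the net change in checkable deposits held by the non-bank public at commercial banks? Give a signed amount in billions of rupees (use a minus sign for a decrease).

RBI balance sheet:
  Assets:      Loans to banks −469B
  Liabilities: Bank reserves +278B, Currency in circulation −336B, Government deposits −411B
Commercial banking system:
  Assets:      Reserves at CB +278B
  Liabilities: Checkable deposits +747B, Borrowings from CB −469B
So the change in checkable deposits held by the non-bank public at commercial banks is +747 billion.

+747 billion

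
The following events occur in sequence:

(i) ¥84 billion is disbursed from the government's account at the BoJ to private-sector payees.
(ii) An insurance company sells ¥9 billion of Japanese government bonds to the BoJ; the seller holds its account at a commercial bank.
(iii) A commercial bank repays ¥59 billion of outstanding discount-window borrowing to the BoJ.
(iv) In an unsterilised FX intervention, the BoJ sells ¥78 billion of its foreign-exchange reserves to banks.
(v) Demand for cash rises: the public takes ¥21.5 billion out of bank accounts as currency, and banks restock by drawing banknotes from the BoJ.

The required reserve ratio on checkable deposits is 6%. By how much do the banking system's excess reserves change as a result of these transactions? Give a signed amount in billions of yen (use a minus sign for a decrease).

-¥69.79 billion

Government spending ¥84 billion: reserves +¥84B, deposits +¥84B.
Asset purchase (from non-banks) ¥9 billion: reserves +¥9B, deposits +¥9B.
Discount-window repayment ¥59 billion: reserves −¥59B, deposits 0.
FX sale ¥78 billion: reserves −¥78B, deposits 0.
Currency withdrawal ¥21.5 billion: reserves −¥21.5B, deposits −¥21.5B.
Totals: Δreserves = −¥65.5B, Δdeposits = +¥71.5B.
Δrequired reserves = 6% × +¥71.5B = +¥4.29B.
Δexcess reserves = Δreserves − Δrequired = −¥65.5B − (+¥4.29B) = -¥69.79 billion.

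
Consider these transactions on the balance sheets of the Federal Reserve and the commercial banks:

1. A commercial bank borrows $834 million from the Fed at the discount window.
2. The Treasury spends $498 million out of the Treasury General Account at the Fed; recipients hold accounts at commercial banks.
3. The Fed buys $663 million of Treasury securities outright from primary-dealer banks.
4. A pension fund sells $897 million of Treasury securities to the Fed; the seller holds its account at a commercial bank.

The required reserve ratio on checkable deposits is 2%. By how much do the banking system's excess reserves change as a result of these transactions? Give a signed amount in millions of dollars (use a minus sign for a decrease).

+$2864.1 million

Discount-window loan $834 million: reserves +$834M, deposits 0.
Government spending $498 million: reserves +$498M, deposits +$498M.
OMO purchase (from banks) $663 million: reserves +$663M, deposits 0.
Asset purchase (from non-banks) $897 million: reserves +$897M, deposits +$897M.
Totals: Δreserves = +$2892M, Δdeposits = +$1395M.
Δrequired reserves = 2% × +$1395M = +$27.9M.
Δexcess reserves = Δreserves − Δrequired = +$2892M − (+$27.9M) = +$2864.1 million.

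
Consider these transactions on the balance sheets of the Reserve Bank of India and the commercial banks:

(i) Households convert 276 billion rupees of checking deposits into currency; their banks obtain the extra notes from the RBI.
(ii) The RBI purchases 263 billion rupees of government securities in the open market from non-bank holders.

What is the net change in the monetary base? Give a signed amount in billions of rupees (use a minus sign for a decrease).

+263 billion

Currency withdrawal 276 billion rupees: just a shift between currency and reserves — both are base money → 0.
Asset purchase (from non-banks) 263 billion rupees: RBI balance sheet expands → +263B.
Net: 0 + 263 = +263 billion.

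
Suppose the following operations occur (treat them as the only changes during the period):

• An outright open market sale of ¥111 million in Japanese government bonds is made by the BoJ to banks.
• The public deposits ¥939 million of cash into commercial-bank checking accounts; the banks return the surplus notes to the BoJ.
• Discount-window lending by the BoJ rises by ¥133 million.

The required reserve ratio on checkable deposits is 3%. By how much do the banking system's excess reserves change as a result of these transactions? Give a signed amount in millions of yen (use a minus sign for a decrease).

+¥932.83 million

OMO sale (to banks) ¥111 million: reserves −¥111M, deposits 0.
Currency deposit ¥939 million: reserves +¥939M, deposits +¥939M.
Discount-window loan ¥133 million: reserves +¥133M, deposits 0.
Totals: Δreserves = +¥961M, Δdeposits = +¥939M.
Δrequired reserves = 3% × +¥939M = +¥28.17M.
Δexcess reserves = Δreserves − Δrequired = +¥961M − (+¥28.17M) = +¥932.83 million.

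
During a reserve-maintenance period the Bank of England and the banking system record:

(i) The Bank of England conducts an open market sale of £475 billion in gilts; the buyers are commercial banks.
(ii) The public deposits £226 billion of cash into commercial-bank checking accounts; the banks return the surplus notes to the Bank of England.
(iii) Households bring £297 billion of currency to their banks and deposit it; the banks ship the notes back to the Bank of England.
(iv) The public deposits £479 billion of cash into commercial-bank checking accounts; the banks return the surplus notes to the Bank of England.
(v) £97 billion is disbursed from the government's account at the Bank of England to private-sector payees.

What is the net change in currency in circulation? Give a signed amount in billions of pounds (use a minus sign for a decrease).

-£1002 billion

OMO sale (to banks) £475 billion: no currency enters or leaves circulation → 0.
Currency deposit £226 billion: notes return to the central bank → −£226B.
Currency deposit £297 billion: notes return to the central bank → −£297B.
Currency deposit £479 billion: notes return to the central bank → −£479B.
Government spending £97 billion: no currency enters or leaves circulation → 0.
Net: 0 − 226 − 297 − 479 + 0 = -£1002 billion.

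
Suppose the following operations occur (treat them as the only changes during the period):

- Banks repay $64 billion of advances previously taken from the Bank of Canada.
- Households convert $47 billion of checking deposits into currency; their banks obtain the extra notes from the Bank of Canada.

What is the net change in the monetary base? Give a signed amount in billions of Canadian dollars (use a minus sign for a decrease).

-$64 billion

Discount-window repayment $64 billion: Bank of Canada balance sheet contracts → −$64B.
Currency withdrawal $47 billion: just a shift between currency and reserves — both are base money → 0.
Net: −64 + 0 = -$64 billion.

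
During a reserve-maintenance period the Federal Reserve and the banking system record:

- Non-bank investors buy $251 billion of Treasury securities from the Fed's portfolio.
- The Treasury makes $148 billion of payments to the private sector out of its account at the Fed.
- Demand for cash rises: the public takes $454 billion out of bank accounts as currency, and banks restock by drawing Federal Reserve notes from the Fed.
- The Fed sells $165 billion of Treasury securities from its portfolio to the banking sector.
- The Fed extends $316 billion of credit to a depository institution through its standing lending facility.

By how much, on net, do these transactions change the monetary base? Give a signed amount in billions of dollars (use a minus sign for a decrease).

Asset sale (to non-banks) $251 billion: Fed balance sheet contracts → −$251B.
Government spending $148 billion: a non-base liability converts back to reserves → +$148B.
Currency withdrawal $454 billion: just a shift between currency and reserves — both are base money → 0.
OMO sale (to banks) $165 billion: Fed balance sheet contracts → −$165B.
Discount-window loan $316 billion: Fed balance sheet expands → +$316B.
Net: −251 + 148 + 0 − 165 + 316 = +$48 billion.

+$48 billion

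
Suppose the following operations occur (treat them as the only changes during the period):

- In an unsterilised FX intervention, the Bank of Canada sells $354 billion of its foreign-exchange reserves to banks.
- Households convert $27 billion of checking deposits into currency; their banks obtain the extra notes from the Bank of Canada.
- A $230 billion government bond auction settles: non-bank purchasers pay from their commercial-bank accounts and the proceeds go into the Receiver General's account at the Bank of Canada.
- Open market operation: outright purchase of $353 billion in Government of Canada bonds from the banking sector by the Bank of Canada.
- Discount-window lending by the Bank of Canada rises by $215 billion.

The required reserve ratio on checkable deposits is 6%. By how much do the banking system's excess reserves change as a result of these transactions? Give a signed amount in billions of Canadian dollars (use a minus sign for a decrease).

FX sale $354 billion: reserves −$354B, deposits 0.
Currency withdrawal $27 billion: reserves −$27B, deposits −$27B.
Government account inflow $230 billion: reserves −$230B, deposits −$230B.
OMO purchase (from banks) $353 billion: reserves +$353B, deposits 0.
Discount-window loan $215 billion: reserves +$215B, deposits 0.
Totals: Δreserves = −$43B, Δdeposits = −$257B.
Δrequired reserves = 6% × −$257B = −$15.42B.
Δexcess reserves = Δreserves − Δrequired = −$43B − (−$15.42B) = -$27.58 billion.

-$27.58 billion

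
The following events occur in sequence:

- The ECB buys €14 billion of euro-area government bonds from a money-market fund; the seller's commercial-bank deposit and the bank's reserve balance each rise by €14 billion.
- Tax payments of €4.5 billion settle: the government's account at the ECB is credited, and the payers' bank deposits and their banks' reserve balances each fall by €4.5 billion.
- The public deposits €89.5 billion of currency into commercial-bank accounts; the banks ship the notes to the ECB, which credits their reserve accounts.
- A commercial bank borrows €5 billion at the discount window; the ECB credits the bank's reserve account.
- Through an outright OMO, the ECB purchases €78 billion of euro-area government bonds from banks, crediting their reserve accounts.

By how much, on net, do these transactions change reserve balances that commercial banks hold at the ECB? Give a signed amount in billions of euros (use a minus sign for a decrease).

Asset purchase (from non-banks) €14 billion: the ECB pays by crediting reserve accounts → +€14B.
Government account inflow €4.5 billion: funds move from bank reserves into the government account → −€4.5B.
Currency deposit €89.5 billion: returned notes are swapped for reserve credit → +€89.5B.
Discount-window loan €5 billion: the loan is credited to the bank's reserve account → +€5B.
OMO purchase (from banks) €78 billion: the ECB pays by crediting reserve accounts → +€78B.
Net: 14 − 4.5 + 89.5 + 5 + 78 = +€182 billion.

+€182 billion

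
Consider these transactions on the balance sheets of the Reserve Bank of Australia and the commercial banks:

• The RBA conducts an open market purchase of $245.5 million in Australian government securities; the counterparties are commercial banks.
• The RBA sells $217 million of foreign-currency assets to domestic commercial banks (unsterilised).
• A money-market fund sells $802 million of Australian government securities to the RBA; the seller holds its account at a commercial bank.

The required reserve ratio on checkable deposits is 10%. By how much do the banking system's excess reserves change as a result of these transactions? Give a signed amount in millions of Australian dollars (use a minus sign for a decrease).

OMO purchase (from banks) $245.5 million: reserves +$245.5M, deposits 0.
FX sale $217 million: reserves −$217M, deposits 0.
Asset purchase (from non-banks) $802 million: reserves +$802M, deposits +$802M.
Totals: Δreserves = +$830.5M, Δdeposits = +$802M.
Δrequired reserves = 10% × +$802M = +$80.2M.
Δexcess reserves = Δreserves − Δrequired = +$830.5M − (+$80.2M) = +$750.3 million.

+$750.3 million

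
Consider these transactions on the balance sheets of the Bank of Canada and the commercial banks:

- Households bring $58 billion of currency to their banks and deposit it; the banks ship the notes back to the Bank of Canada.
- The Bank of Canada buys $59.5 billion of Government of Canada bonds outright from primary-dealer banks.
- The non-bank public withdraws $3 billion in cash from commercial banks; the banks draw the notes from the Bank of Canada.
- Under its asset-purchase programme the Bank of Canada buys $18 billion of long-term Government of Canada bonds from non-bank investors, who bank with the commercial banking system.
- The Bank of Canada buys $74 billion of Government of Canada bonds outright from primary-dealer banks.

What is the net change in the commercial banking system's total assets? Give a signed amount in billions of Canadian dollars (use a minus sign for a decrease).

+$73 billion

Bank of Canada balance sheet:
  Assets:      Securities +$151.5B
  Liabilities: Bank reserves +$206.5B, Currency in circulation −$55B
Commercial banking system:
  Assets:      Reserves at CB +$206.5B, Securities −$133.5B
  Liabilities: Checkable deposits +$73B
Change in total bank assets = +$73 billion.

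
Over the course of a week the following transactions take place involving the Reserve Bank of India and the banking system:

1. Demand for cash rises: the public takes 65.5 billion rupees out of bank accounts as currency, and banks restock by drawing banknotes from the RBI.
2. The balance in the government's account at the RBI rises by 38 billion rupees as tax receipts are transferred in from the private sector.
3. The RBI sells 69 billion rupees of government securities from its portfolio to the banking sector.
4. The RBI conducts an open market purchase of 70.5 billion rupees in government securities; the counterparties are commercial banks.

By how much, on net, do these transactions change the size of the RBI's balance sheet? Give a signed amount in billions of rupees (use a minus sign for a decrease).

+1.5 billion

RBI balance sheet:
  Assets:      Securities +1.5B
  Liabilities: Bank reserves −102B, Currency in circulation +65.5B, Government deposits +38B
Change in total RBI assets = +1.5 billion.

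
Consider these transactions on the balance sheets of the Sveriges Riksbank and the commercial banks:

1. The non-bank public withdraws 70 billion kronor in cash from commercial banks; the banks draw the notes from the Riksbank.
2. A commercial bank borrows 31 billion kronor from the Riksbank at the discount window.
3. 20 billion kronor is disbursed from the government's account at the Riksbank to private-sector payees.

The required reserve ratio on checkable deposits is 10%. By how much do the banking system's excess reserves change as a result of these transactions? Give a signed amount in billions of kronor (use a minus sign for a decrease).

Currency withdrawal 70 billion kronor: reserves −70B, deposits −70B.
Discount-window loan 31 billion kronor: reserves +31B, deposits 0.
Government spending 20 billion kronor: reserves +20B, deposits +20B.
Totals: Δreserves = −19B, Δdeposits = −50B.
Δrequired reserves = 10% × −50B = −5B.
Δexcess reserves = Δreserves − Δrequired = −19B − (−5B) = -14 billion.

-14 billion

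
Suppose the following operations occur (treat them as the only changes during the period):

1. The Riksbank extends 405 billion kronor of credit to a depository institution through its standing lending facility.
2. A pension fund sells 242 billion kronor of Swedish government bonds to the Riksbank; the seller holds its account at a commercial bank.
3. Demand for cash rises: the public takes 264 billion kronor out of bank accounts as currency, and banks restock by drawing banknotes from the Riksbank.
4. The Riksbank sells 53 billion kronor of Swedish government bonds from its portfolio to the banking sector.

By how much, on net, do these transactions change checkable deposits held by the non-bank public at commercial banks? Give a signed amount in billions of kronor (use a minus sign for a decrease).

Riksbank balance sheet:
  Assets:      Securities +189B, Loans to banks +405B
  Liabilities: Bank reserves +330B, Currency in circulation +264B
Commercial banking system:
  Assets:      Reserves at CB +330B, Securities +53B
  Liabilities: Checkable deposits −22B, Borrowings from CB +405B
So the change in checkable deposits held by the non-bank public at commercial banks is -22 billion.

-22 billion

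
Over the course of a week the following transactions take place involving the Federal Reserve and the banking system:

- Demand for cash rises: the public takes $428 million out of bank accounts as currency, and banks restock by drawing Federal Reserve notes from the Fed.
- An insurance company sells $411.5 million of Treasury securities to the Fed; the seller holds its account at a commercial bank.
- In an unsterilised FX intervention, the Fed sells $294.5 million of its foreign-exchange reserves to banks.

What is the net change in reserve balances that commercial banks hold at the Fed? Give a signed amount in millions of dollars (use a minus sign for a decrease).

-$311 million

Fed balance sheet:
  Assets:      Securities +$411.5M, Foreign assets −$294.5M
  Liabilities: Bank reserves −$311M, Currency in circulation +$428M
So the change in reserve balances that commercial banks hold at the Fed is -$311 million.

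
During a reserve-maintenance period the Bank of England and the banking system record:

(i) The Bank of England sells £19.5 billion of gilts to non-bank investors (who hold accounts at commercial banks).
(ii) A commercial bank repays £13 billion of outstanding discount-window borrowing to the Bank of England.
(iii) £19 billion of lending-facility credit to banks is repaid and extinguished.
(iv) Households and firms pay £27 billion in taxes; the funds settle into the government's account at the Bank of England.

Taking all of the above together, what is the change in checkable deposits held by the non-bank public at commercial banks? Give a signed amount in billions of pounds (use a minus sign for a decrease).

-£46.5 billion

Asset sale (to non-banks) £19.5 billion: non-bank counterparties' bank balances fall → −£19.5B.
Discount-window repayment £13 billion: the counterparty is a bank, so public deposits are unchanged → 0.
Discount-window repayment £19 billion: the counterparty is a bank, so public deposits are unchanged → 0.
Government account inflow £27 billion: non-bank counterparties' bank balances fall → −£27B.
Net: −19.5 + 0 + 0 − 27 = -£46.5 billion.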